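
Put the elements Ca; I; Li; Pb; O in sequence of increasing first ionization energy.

Li is in period 2, group 1; O is in period 2, group 16; Ca is in period 4, group 2; I is in period 5, group 17; Pb is in period 6, group 14.
Removing the outermost electron gets harder across a period and easier down a group.
Here both period and group differ, so the two effects have to be weighed against each other.
Ca > Li: the two effects oppose for this pair; the across-period effect wins (590 vs 520 kJ/mol).
Pb > Ca: period and group pull opposite ways; the across-period shift dominates (716 vs 590 kJ/mol).
I > Pb: relative to Pb, both the across-period and down-group shifts push I's first ionization energy up.
O > I: the two effects oppose for this pair; the down-group effect wins (1314 vs 1008 kJ/mol).
Approximate values (kJ/mol): Li 520, O 1314, Ca 590, I 1008, Pb 716.
So from lowest to highest: Li < Ca < Pb < I < O.

Li, Ca, Pb, I, O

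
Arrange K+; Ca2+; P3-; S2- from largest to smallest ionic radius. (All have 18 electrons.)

P3-, S2-, K+, Ca2+

All of these have 18 electrons, so size is governed by nuclear charge alone: the more protons, the stronger the pull on the same electron cloud, and the smaller the ion.
Nuclear charges: Ca2+ (Z=20), K+ (Z=19), S2- (Z=16), P3- (Z=15).
Largest to smallest: P3- > S2- > K+ > Ca2+.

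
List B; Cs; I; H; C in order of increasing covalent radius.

H is in period 1, group 1; B is in period 2, group 13; C is in period 2, group 14; I is in period 5, group 17; Cs is in period 6, group 1.
Across a period the added protons contract the valence shell; down a group each new principal shell makes the atom larger.
Here both period and group differ, so the two effects have to be weighed against each other.
C > H: period and group pull opposite ways; the down-group shift dominates (75 vs 32 pm).
B > C: B lies to the left of C in period 2, so the across-period effect alone puts B larger.
I > B: period and group pull opposite ways; the down-group shift dominates (133 vs 85 pm).
Cs > I: both effects reinforce here, so Cs is clearly the larger of the two.
Approximate values (pm): H 32, B 85, C 75, I 133, Cs 232.
So from smallest to largest: H < C < B < I < Cs.

H, C, B, I, Cs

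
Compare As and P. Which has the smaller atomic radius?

P is in period 3, group 15; As is in period 4, group 15.
Radius decreases left→right (rising Z_eff, same n) and increases top→bottom (higher n).
All are in group 15, so atomic radius increases down the group.
So P has the smaller atomic radius (P < As).

P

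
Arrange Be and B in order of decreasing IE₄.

After 3 electrons have been removed, what remains? Be³⁺ is already 1 electron into the core; B³⁺ is the bare [He] core.
All of these are removing an electron from a noble-gas core or deeper; the smaller core (lower principal quantum number) is held far more tightly, and within a period the higher nuclear charge binds the same core more tightly.
The numbers (kJ/mol): Be 21007, B 25026.
Hence IE_4: Be < B.

B, Be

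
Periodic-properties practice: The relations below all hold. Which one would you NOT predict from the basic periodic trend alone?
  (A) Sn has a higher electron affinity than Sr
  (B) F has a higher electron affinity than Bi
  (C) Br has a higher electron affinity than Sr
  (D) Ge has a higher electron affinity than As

The general trend: electron affinity increases across a period and decreases down a group.
(A) Sn (period 5, group 14) vs Sr (period 5, group 2): the stated order agrees with the simple trend.
(B) F (period 2, group 17) vs Bi (period 6, group 15): the stated order agrees with the simple trend.
(C) Br (period 4, group 17) vs Sr (period 5, group 2): the stated order agrees with the simple trend.
(D) Ge (period 4, group 14) vs As (period 4, group 15): the stated order contradicts the simple trend.
The exception is (D): adding an electron to As's half-filled 4p³ is unfavourable, so Ge (4p²) has the more exothermic EA.

(D)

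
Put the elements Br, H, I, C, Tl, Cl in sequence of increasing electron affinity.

Tl, H, C, I, Br, Cl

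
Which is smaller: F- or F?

F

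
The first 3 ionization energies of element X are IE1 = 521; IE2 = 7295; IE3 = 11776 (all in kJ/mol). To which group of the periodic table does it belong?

Look for the largest jump between consecutive ionization energies: IE2/IE1 ≈ 14.0, far larger than any earlier ratio.
That jump marks the point where a core electron is being removed. So the atom has 1 valence electron.
A main-group element with 1 valence electron is in group 1.

Group 1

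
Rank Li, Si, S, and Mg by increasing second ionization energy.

The second ionization energy removes an electron from the +1 ion. For each element: Li⁺ is the bare [He] core; Si⁺ still has 3 valence electrons; S⁺ still has 5 valence electrons; Mg⁺ still has 1 valence electron.
Breaking into a closed-shell core is much more expensive than removing a leftover valence electron — Li has the largest IE_2 here.
Valence configurations: Si⁺ [Ne]3s²3p¹, S⁺ [Ne]3s²3p³, Mg⁺ [Ne]3s¹.
The numbers (kJ/mol): Li 7298, Si 1577, S 2252, Mg 1451.
Putting it together, IE_2: Mg < Si < S < Li.

Mg < Si < S < Li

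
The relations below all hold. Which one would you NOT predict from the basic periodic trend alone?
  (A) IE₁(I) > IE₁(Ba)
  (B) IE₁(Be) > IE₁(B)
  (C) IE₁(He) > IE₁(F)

(B)

The general trend: IE₁ increases across a period and decreases down a group.
(A) I (period 5, group 17) vs Ba (period 6, group 2): the stated order agrees with the simple trend.
(B) Be (period 2, group 2) vs B (period 2, group 13): the stated order contradicts the simple trend.
(C) He (period 1, group 18) vs F (period 2, group 17): the stated order agrees with the simple trend.
The exception is (B): removing B's lone 2p electron is easier than breaking Be's filled 2s².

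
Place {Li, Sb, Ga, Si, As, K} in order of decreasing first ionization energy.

As > Sb > Si > Ga > Li > K

Li is in period 2, group 1; Si is in period 3, group 14; K is in period 4, group 1; Ga is in period 4, group 13; As is in period 4, group 15; Sb is in period 5, group 15.
Across a period the outer electron is held more tightly (higher IE₁); down a group it sits in a higher shell, more shielded, and comes off more easily.
Here both period and group differ, so the two effects have to be weighed against each other.
Li > K: Li sits above K in group 1, so the down-group effect alone puts Li higher.
Ga > Li: period and group pull opposite ways; the across-period shift dominates (579 vs 520 kJ/mol).
Si > Ga: both effects reinforce here, so Si is clearly the higher of the two.
Sb > Si: period and group pull opposite ways; the across-period shift dominates (831 vs 786 kJ/mol).
As > Sb: As sits above Sb in group 15, so the down-group effect alone puts As higher.
For reference (kJ/mol): Li 520, Si 786, K 419, Ga 579, As 947, Sb 831.
So from highest to lowest: As > Sb > Si > Ga > Li > K.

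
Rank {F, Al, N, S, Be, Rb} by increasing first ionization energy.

Be is in period 2, group 2; N is in period 2, group 15; F is in period 2, group 17; Al is in period 3, group 13; S is in period 3, group 16; Rb is in period 5, group 1.
First ionization energy rises across a period (greater Z_eff holds electrons more tightly) and falls down a group (valence electrons are farther from the nucleus).
Neither a single period nor a single group — weigh both effects.
Al > Rb: both effects reinforce here, so Al is clearly the higher of the two.
Be > Al: period and group pull opposite ways; the down-group shift dominates (900 vs 578 kJ/mol).
S > Be: period and group pull opposite ways; the across-period shift dominates (1000 vs 900 kJ/mol).
N > S: the two effects oppose for this pair; the down-group effect wins (1402 vs 1000 kJ/mol).
F > N: both are in period 2; the period trend gives F the larger value.
Approximate values (kJ/mol): Be 900, N 1402, F 1681, Al 578, S 1000, Rb 403.
So from lowest to highest: Rb < Al < Be < S < N < F.

Rb < Al < Be < S < N < F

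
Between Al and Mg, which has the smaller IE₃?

Al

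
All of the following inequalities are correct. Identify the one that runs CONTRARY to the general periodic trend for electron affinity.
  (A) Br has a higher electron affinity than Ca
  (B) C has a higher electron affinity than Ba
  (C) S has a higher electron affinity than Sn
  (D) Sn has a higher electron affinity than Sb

(D)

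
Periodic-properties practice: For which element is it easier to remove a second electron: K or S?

After 1 electron has been removed, what remains? K⁺ is the bare [Ar] core; S⁺ still has 5 valence electrons.
Core electrons are held far more tightly than valence electrons, so K tops the IE_2 order.
Tabulated IE_2 (kJ/mol): K 3052, S 2252.
Putting it together, IE_2: S < K.

S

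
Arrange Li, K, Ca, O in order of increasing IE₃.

K < Ca < O < Li

Consider each +2 ion: Li²⁺ is already 1 electron into the core; K²⁺ is already 1 electron into the core; Ca²⁺ is the bare [Ar] core; O²⁺ still has 4 valence electrons.
Usually core removal costs more than valence removal, but here the competition is close: a tightly held n=2 valence electron can cost more to remove than an n=3 core electron, so the actual values have to decide it.
The numbers (kJ/mol): Li 11815, K 4420, Ca 4912, O 5300.
Putting it together, IE_3: K < Ca < O < Li.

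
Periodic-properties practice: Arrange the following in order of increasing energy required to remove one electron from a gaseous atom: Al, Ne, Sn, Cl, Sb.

Al, Sn, Sb, Cl, Ne

IE₁ increases left→right with effective nuclear charge and decreases top→bottom as the valence shell moves farther out.
Neither a single period nor a single group — weigh both effects.
Sn > Al: the two effects oppose for this pair; the across-period effect wins (709 vs 578 kJ/mol).
Sb > Sn: both are in period 5; the period trend gives Sb the larger value.
Cl > Sb: relative to Sb, both the across-period and down-group shifts push Cl's first ionization energy up.
Ne > Cl: relative to Cl, both the across-period and down-group shifts push Ne's first ionization energy up.
Tabulated first ionization energy (kJ/mol): Ne 2081, Al 578, Cl 1251, Sn 709, Sb 831.
So from lowest to highest: Al < Sn < Sb < Cl < Ne.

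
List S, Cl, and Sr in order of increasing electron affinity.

S is in period 3, group 16; Cl is in period 3, group 17; Sr is in period 5, group 2.
Adding an electron releases more energy for atoms nearer the top right (short of the noble gases).
Here both period and group differ, so the two effects have to be weighed against each other.
S > Sr: both effects reinforce here, so S is clearly the higher of the two.
Cl > S: both are in period 3; the period trend gives Cl the larger value.
Tabulated electron affinity (kJ/mol): S 200, Cl 349, Sr 5.
So from lowest to highest: Sr < S < Cl.

Sr, S, Cl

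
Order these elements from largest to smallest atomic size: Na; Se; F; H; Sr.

Sr > Na > Se > F > H

H is in period 1, group 1; F is in period 2, group 17; Na is in period 3, group 1; Se is in period 4, group 16; Sr is in period 5, group 2.
Across a period the added protons contract the valence shell; down a group each new principal shell makes the atom larger.
Neither a single period nor a single group — weigh both effects.
F > H: the two effects oppose for this pair; the down-group effect wins (64 vs 32 pm).
Se > F: both effects reinforce here, so Se is clearly the larger of the two.
Na > Se: period and group pull opposite ways; the across-period shift dominates (155 vs 116 pm).
Sr > Na: the two effects oppose for this pair; the down-group effect wins (185 vs 155 pm).
Approximate values (pm): H 32, F 64, Na 155, Se 116, Sr 185.
So from largest to smallest: Sr > Na > Se > F > H.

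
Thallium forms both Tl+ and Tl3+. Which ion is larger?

Tl+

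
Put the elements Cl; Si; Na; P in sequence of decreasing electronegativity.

Cl, P, Si, Na

Na is in period 3, group 1; Si is in period 3, group 14; P is in period 3, group 15; Cl is in period 3, group 17.
Smaller atoms with higher effective nuclear charge are more electronegative.
All lie in period 3, so electronegativity increases left to right.
So from highest to lowest: Cl > P > Si > Na.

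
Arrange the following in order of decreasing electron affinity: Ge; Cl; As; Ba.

Cl, Ge, As, Ba

Cl is in period 3, group 17; Ge is in period 4, group 14; As is in period 4, group 15; Ba is in period 6, group 2.
Adding an electron releases more energy for atoms nearer the top right (short of the noble gases).
These span different periods and groups, so the two trends combine.
As > Ba: relative to Ba, both the across-period and down-group shifts push As's electron affinity up.
Ge > As: this pair runs against the simple trend — see the exception note.
Cl > Ge: both effects reinforce here, so Cl is clearly the higher of the two.
Note the exception: Ge has a higher electron affinity than As, contrary to the simple trend — adding an electron to As's half-filled 4p³ is unfavourable, so Ge (4p²) has the more exothermic EA.
For reference (kJ/mol): Cl 349, Ge 119, As 78, Ba 14.
So from highest to lowest: Cl > Ge > As > Ba.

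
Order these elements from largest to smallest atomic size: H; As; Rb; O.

Rb > As > O > H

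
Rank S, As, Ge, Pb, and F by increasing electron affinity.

Pb, As, Ge, S, F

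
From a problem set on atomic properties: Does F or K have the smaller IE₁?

F is in period 2, group 17; K is in period 4, group 1.
Across a period the outer electron is held more tightly (higher IE₁); down a group it sits in a higher shell, more shielded, and comes off more easily.
Neither a single period nor a single group — weigh both effects.
F > K: relative to K, both the across-period and down-group shifts push F's first ionization energy up.
Approximate values (kJ/mol): F 1681, K 419.
So K has the smaller IE₁ (K < F).

K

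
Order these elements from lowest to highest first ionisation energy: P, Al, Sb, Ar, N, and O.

Removing the outermost electron gets harder across a period and easier down a group.
These span different periods and groups, so the two trends combine.
Sb > Al: the two effects oppose for this pair; the across-period effect wins (831 vs 578 kJ/mol).
P > Sb: P sits above Sb in group 15, so the down-group effect alone puts P higher.
O > P: relative to P, both the across-period and down-group shifts push O's first ionization energy up.
N > O: this pair runs against the simple trend — see the exception note.
Ar > N: the two effects oppose for this pair; the across-period effect wins (1521 vs 1402 kJ/mol).
Note the exception: N has a higher first ionization energy than O, contrary to the simple trend — pairing an electron in O's 2p⁴ costs repulsion energy, so O ionizes more easily than half-filled N (2p³).
Approximate values (kJ/mol): N 1402, O 1314, Al 578, P 1012, Ar 1521, Sb 831.
So from lowest to highest: Al < Sb < P < O < N < Ar.

Al < Sb < P < O < N < Ar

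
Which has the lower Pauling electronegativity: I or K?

K

Electronegativity increases across a period and decreases down a group, tracking effective nuclear charge and atomic size.
Here both period and group differ, so the two effects have to be weighed against each other.
I > K: the two effects oppose for this pair; the across-period effect wins (2.66 vs 0.82).
Tabulated electronegativity (Pauling): K 0.82, I 2.66.
So K has the lower Pauling electronegativity (K < I).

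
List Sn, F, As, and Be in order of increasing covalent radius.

F, Be, As, Sn

Be is in period 2, group 2; F is in period 2, group 17; As is in period 4, group 15; Sn is in period 5, group 14.
Moving right in a period, electrons are added to the same shell under a stronger nuclear pull, so atoms get smaller; moving down, a new shell is opened and atoms get larger.
These span different periods and groups, so the two trends combine.
Be > F: both are in period 2; the period trend gives Be the larger value.
As > Be: period and group pull opposite ways; the down-group shift dominates (121 vs 102 pm).
Sn > As: relative to As, both the across-period and down-group shifts push Sn's atomic radius up.
Approximate values (pm): Be 102, F 64, As 121, Sn 140.
So from smallest to largest: F < Be < As < Sn.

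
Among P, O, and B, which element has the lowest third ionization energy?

After 2 electrons have been removed, what remains? P²⁺ still has 3 valence electrons; O²⁺ still has 4 valence electrons; B²⁺ still has 1 valence electron.
All are still removing valence electrons, so compare the +2 ions as you would atoms: IE_3 generally rises across a period (higher Z_eff) and falls down a group (larger shell), subject to the usual subshell exceptions.
Valence configurations: P²⁺ [Ne]3s²3p¹, O²⁺ [He]2s²2p², B²⁺ [He]2s¹.
Approximate IE_3 values (kJ/mol): P 2914, O 5300, B 3660.
Putting it together, IE_3: P < B < O.

P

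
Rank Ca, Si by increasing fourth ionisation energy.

Si < Ca

After 3 electrons have been removed, what remains? Ca³⁺ is already 1 electron into the core; Si³⁺ still has 1 valence electron.
Core electrons are held far more tightly than valence electrons, so Ca tops the IE_4 order.
The numbers (kJ/mol): Ca 6491, Si 4356.
So the fourth ionization energies run Si < Ca.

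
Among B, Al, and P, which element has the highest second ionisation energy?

B

IE_2 is the cost of taking one more electron from the +1 cation: B⁺ still has 2 valence electrons; Al⁺ still has 2 valence electrons; P⁺ still has 4 valence electrons.
All are still removing valence electrons, so compare the +1 ions as you would atoms: IE_2 generally rises across a period (higher Z_eff) and falls down a group (larger shell), subject to the usual subshell exceptions.
Valence configurations: B⁺ [He]2s², Al⁺ [Ne]3s², P⁺ [Ne]3s²3p².
Approximate IE_2 values (kJ/mol): B 2427, Al 1817, P 1907.
Putting it together, IE_2: Al < P < B.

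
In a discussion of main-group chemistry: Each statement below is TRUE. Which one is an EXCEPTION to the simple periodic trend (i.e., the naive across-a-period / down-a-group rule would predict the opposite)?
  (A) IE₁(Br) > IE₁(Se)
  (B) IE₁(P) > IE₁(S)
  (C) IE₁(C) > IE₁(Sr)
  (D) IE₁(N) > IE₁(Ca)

The general trend: IE₁ increases across a period and decreases down a group.
(A) Br (period 4, group 17) vs Se (period 4, group 16): the stated order agrees with the simple trend.
(B) P (period 3, group 15) vs S (period 3, group 16): the stated order contradicts the simple trend.
(C) C (period 2, group 14) vs Sr (period 5, group 2): the stated order agrees with the simple trend.
(D) N (period 2, group 15) vs Ca (period 4, group 2): the stated order agrees with the simple trend.
The exception is (B): S (3p⁴) ionizes more easily than half-filled P (3p³) because the paired 3p electron in S is pushed out by e⁻–e⁻ repulsion.

(B)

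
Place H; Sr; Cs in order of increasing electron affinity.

Sr < Cs < H

H is in period 1, group 1; Sr is in period 5, group 2; Cs is in period 6, group 1.
Adding an electron releases more energy for atoms nearer the top right (short of the noble gases).
Neither a single period nor a single group — weigh both effects.
Cs > Sr: this pair runs against the simple trend — see the exception note.
H > Cs: they share group 1; the group trend gives H the larger value.
Note the exception: Cs has a higher electron affinity than Sr, contrary to the simple trend — adding an electron to Sr (ns²) has to open a new, higher-energy np subshell, which is unfavourable.
For reference (kJ/mol): H 73, Sr 5, Cs 46.
So from lowest to highest: Sr < Cs < H.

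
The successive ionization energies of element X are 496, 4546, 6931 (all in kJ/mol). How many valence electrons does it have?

Look for the largest jump between consecutive ionization energies: IE2/IE1 ≈ 9.2, far larger than any earlier ratio.
That jump marks the point where a core electron is being removed. So the atom has 1 valence electron.

1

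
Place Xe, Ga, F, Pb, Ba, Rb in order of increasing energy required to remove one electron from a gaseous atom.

Rb, Ba, Ga, Pb, Xe, F

F is in period 2, group 17; Ga is in period 4, group 13; Rb is in period 5, group 1; Xe is in period 5, group 18; Ba is in period 6, group 2; Pb is in period 6, group 14.
IE₁ increases left→right with effective nuclear charge and decreases top→bottom as the valence shell moves farther out.
Here both period and group differ, so the two effects have to be weighed against each other.
Ba > Rb: period and group pull opposite ways; the across-period shift dominates (503 vs 403 kJ/mol).
Ga > Ba: relative to Ba, both the across-period and down-group shifts push Ga's first ionization energy up.
Pb > Ga: the two effects oppose for this pair; the across-period effect wins (716 vs 579 kJ/mol).
Xe > Pb: both effects reinforce here, so Xe is clearly the higher of the two.
F > Xe: the two effects oppose for this pair; the down-group effect wins (1681 vs 1170 kJ/mol).
Approximate values (kJ/mol): F 1681, Ga 579, Rb 403, Xe 1170, Ba 503, Pb 716.
So from lowest to highest: Rb < Ba < Ga < Pb < Xe < F.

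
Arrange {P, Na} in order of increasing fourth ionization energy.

After 3 electrons have been removed, what remains? P³⁺ still has 2 valence electrons; Na³⁺ is already 2 electrons into the core.
Pulling an electron out of a noble-gas core costs far more than removing a remaining valence electron, so Na sits at the high end of IE_4.
The numbers (kJ/mol): P 4964, Na 9543.
Putting it together, IE_4: P < Na.

P < Na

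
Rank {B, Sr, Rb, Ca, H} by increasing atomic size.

H is in period 1, group 1; B is in period 2, group 13; Ca is in period 4, group 2; Rb is in period 5, group 1; Sr is in period 5, group 2.
Across a period the added protons contract the valence shell; down a group each new principal shell makes the atom larger.
Neither a single period nor a single group — weigh both effects.
B > H: the two effects oppose for this pair; the down-group effect wins (85 vs 32 pm).
Ca > B: both effects reinforce here, so Ca is clearly the larger of the two.
Sr > Ca: Sr sits below Ca in group 2, so the down-group effect alone puts Sr larger.
Rb > Sr: both are in period 5; the period trend gives Rb the larger value.
Approximate values (pm): H 32, B 85, Ca 171, Rb 210, Sr 185.
So from smallest to largest: H < B < Ca < Sr < Rb.

H, B, Ca, Sr, Rb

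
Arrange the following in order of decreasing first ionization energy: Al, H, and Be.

H is in period 1, group 1; Be is in period 2, group 2; Al is in period 3, group 13.
IE₁ increases left→right with effective nuclear charge and decreases top→bottom as the valence shell moves farther out.
These sit on a diagonal, where the across-period and down-group effects partly cancel.
Be > Al: period and group pull opposite ways; the down-group shift dominates (900 vs 578 kJ/mol).
H > Be: period and group pull opposite ways; the down-group shift dominates (1312 vs 900 kJ/mol).
Tabulated first ionization energy (kJ/mol): H 1312, Be 900, Al 578.
So from highest to lowest: H > Be > Al.

H > Be > Al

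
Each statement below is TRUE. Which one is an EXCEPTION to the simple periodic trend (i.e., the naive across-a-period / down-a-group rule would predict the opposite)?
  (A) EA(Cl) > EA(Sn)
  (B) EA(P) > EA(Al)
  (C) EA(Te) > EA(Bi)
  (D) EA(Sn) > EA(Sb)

(D)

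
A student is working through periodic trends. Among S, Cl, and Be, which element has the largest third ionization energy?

Be

IE_3 is the cost of taking one more electron from the +2 cation: S²⁺ still has 4 valence electrons; Cl²⁺ still has 5 valence electrons; Be²⁺ is the bare [He] core.
Breaking into a closed-shell core is much more expensive than removing a leftover valence electron — Be has the largest IE_3 here.
Valence configurations: S²⁺ [Ne]3s²3p², Cl²⁺ [Ne]3s²3p³.
The numbers (kJ/mol): S 3357, Cl 3822, Be 14849.
Overall IE_3 order: S < Cl < Be.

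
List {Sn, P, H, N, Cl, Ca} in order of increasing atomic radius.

Moving right in a period, electrons are added to the same shell under a stronger nuclear pull, so atoms get smaller; moving down, a new shell is opened and atoms get larger.
Here both period and group differ, so the two effects have to be weighed against each other.
N > H: period and group pull opposite ways; the down-group shift dominates (71 vs 32 pm).
Cl > N: period and group pull opposite ways; the down-group shift dominates (99 vs 71 pm).
P > Cl: both are in period 3; the period trend gives P the larger value.
Sn > P: relative to P, both the across-period and down-group shifts push Sn's atomic radius up.
Ca > Sn: the two effects oppose for this pair; the across-period effect wins (171 vs 140 pm).
Approximate values (pm): H 32, N 71, P 111, Cl 99, Ca 171, Sn 140.
So from smallest to largest: H < N < Cl < P < Sn < Ca.

H < N < Cl < P < Sn < Ca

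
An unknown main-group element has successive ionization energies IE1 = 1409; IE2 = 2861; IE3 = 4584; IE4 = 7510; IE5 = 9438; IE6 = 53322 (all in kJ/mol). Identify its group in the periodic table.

Look for the largest jump between consecutive ionization energies: IE6/IE5 ≈ 5.6, far larger than any earlier ratio.
That jump marks the point where a core electron is being removed. So the atom has 5 valence electrons.
A main-group element with 5 valence electrons is in group 15.

Group 15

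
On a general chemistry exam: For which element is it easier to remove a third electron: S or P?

P

Consider each +2 ion: S²⁺ still has 4 valence electrons; P²⁺ still has 3 valence electrons.
All are still removing valence electrons, so compare the +2 ions as you would atoms: IE_3 generally rises across a period (higher Z_eff) and falls down a group (larger shell), subject to the usual subshell exceptions.
Valence configurations: S²⁺ [Ne]3s²3p², P²⁺ [Ne]3s²3p¹.
Approximate IE_3 values (kJ/mol): S 3357, P 2914.
Putting it together, IE_3: P < S.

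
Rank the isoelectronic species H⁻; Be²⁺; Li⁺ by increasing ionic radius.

Be²⁺ < Li⁺ < H⁻

All of these have 2 electrons, so size is governed by nuclear charge alone: the more protons, the stronger the pull on the same electron cloud, and the smaller the ion.
Nuclear charges: Be²⁺ (Z=4), Li⁺ (Z=3), H⁻ (Z=1).
Smallest to largest: Be²⁺ < Li⁺ < H⁻.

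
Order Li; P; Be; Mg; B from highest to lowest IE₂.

Li > B > P > Be > Mg

IE_2 is the cost of taking one more electron from the +1 cation: Li⁺ is the bare [He] core; P⁺ still has 4 valence electrons; Be⁺ still has 1 valence electron; Mg⁺ still has 1 valence electron; B⁺ still has 2 valence electrons.
Core electrons are held far more tightly than valence electrons, so Li tops the IE_2 order.
Valence configurations: P⁺ [Ne]3s²3p², Be⁺ [He]2s¹, Mg⁺ [Ne]3s¹, B⁺ [He]2s².
Tabulated IE_2 (kJ/mol): Li 7298, P 1907, Be 1757, Mg 1451, B 2427.
Hence IE_2: Mg < Be < P < B < Li.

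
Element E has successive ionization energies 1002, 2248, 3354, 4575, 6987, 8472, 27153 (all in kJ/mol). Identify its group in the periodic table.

Group 16

Look for the largest jump between consecutive ionization energies: IE7/IE6 ≈ 3.2, far larger than any earlier ratio.
That jump marks the point where a core electron is being removed. So the atom has 6 valence electrons.
A main-group element with 6 valence electrons is in group 16.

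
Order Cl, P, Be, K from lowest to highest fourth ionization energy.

P, Cl, K, Be

The fourth ionization energy removes an electron from the +3 ion. For each element: Cl³⁺ still has 4 valence electrons; P³⁺ still has 2 valence electrons; Be³⁺ is already 1 electron into the core; K³⁺ is already 2 electrons into the core.
Core electrons are held far more tightly than valence electrons, so K and Be top the IE_4 order.
Valence configurations: Cl³⁺ [Ne]3s²3p², P³⁺ [Ne]3s².
Approximate IE_4 values (kJ/mol): Cl 5159, P 4964, Be 21007, K 5877.
Putting it together, IE_4: P < Cl < K < Be.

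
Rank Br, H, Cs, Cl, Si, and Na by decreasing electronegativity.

Cl, Br, H, Si, Na, Cs

EN rises left→right (higher Z_eff, smaller atoms) and falls top→bottom (larger, more shielded atoms).
Neither a single period nor a single group — weigh both effects.
Na > Cs: they share group 1; the group trend gives Na the larger value.
Si > Na: both are in period 3; the period trend gives Si the larger value.
H > Si: the two effects oppose for this pair; the down-group effect wins (2.20 vs 1.90).
Br > H: period and group pull opposite ways; the across-period shift dominates (2.96 vs 2.20).
Cl > Br: Cl sits above Br in group 17, so the down-group effect alone puts Cl higher.
Approximate values (Pauling): H 2.20, Na 0.93, Si 1.90, Cl 3.16, Br 2.96, Cs 0.79.
So from highest to lowest: Cl > Br > H > Si > Na > Cs.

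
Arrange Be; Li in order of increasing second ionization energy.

Be < Li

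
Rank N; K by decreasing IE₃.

N, K

Consider each +2 ion: N²⁺ still has 3 valence electrons; K²⁺ is already 1 electron into the core.
Usually core removal costs more than valence removal, but here the competition is close: a tightly held n=2 valence electron can cost more to remove than an n=3 core electron, so the actual values have to decide it.
Approximate IE_3 values (kJ/mol): N 4578, K 4420.
So the third ionization energies run K < N.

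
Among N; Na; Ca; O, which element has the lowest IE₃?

N

Consider each +2 ion: N²⁺ still has 3 valence electrons; Na²⁺ is already 1 electron into the core; Ca²⁺ is the bare [Ar] core; O²⁺ still has 4 valence electrons.
Usually core removal costs more than valence removal, but here the competition is close: a tightly held n=2 valence electron can cost more to remove than an n=3 core electron, so the actual values have to decide it.
Valence configurations: N²⁺ [He]2s²2p¹, O²⁺ [He]2s²2p².
Tabulated IE_3 (kJ/mol): N 4578, Na 6910, Ca 4912, O 5300.
So the third ionization energies run N < Ca < O < Na.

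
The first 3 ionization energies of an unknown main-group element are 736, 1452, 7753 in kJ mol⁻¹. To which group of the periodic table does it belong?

Look for the largest jump between consecutive ionization energies: IE3/IE2 ≈ 5.3, far larger than any earlier ratio.
That jump marks the point where a core electron is being removed. So the atom has 2 valence electrons.
A main-group element with 2 valence electrons is in group 2.

Group 2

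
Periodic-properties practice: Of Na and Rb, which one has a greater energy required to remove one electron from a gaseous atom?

Na

First ionization energy rises across a period (greater Z_eff holds electrons more tightly) and falls down a group (valence electrons are farther from the nucleus).
All are in group 1, so first ionization energy increases up the group.
So Na has the greater energy required to remove one electron from a gaseous atom (Na > Rb).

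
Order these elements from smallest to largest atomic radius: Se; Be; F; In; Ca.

F < Be < Se < In < Ca

Be is in period 2, group 2; F is in period 2, group 17; Ca is in period 4, group 2; Se is in period 4, group 16; In is in period 5, group 13.
Moving right in a period, electrons are added to the same shell under a stronger nuclear pull, so atoms get smaller; moving down, a new shell is opened and atoms get larger.
Neither a single period nor a single group — weigh both effects.
Be > F: both are in period 2; the period trend gives Be the larger value.
Se > Be: the two effects oppose for this pair; the down-group effect wins (116 vs 102 pm).
In > Se: both effects reinforce here, so In is clearly the larger of the two.
Ca > In: period and group pull opposite ways; the across-period shift dominates (171 vs 142 pm).
For reference (pm): Be 102, F 64, Ca 171, Se 116, In 142.
So from smallest to largest: F < Be < Se < In < Ca.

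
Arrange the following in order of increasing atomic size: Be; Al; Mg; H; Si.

H, Be, Si, Al, Mg

H is in period 1, group 1; Be is in period 2, group 2; Mg is in period 3, group 2; Al is in period 3, group 13; Si is in period 3, group 14.
Radius decreases left→right (rising Z_eff, same n) and increases top→bottom (higher n).
These span different periods and groups, so the two trends combine.
Be > H: period and group pull opposite ways; the down-group shift dominates (102 vs 32 pm).
Si > Be: period and group pull opposite ways; the down-group shift dominates (116 vs 102 pm).
Al > Si: both are in period 3; the period trend gives Al the larger value.
Mg > Al: Mg lies to the left of Al in period 3, so the across-period effect alone puts Mg larger.
Approximate values (pm): H 32, Be 102, Mg 139, Al 126, Si 116.
So from smallest to largest: H < Be < Si < Al < Mg.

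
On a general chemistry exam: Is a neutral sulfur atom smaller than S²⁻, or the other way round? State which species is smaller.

S

Forming S²⁻ adds 2 electrons to S. More electron–electron repulsion in the same shell, with unchanged nuclear charge, lets the cloud expand.
An anion is larger than its parent atom: S²⁻ > S.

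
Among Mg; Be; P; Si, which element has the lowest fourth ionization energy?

Si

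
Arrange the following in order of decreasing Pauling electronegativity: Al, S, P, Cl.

EN rises left→right (higher Z_eff, smaller atoms) and falls top→bottom (larger, more shielded atoms).
All lie in period 3, so electronegativity increases left to right.
So from highest to lowest: Cl > S > P > Al.

Cl, S, P, Al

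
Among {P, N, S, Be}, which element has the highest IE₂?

N

The second ionization energy removes an electron from the +1 ion. For each element: P⁺ still has 4 valence electrons; N⁺ still has 4 valence electrons; S⁺ still has 5 valence electrons; Be⁺ still has 1 valence electron.
All are still removing valence electrons, so compare the +1 ions as you would atoms: IE_2 generally rises across a period (higher Z_eff) and falls down a group (larger shell), subject to the usual subshell exceptions.
Valence configurations: P⁺ [Ne]3s²3p², N⁺ [He]2s²2p², S⁺ [Ne]3s²3p³, Be⁺ [He]2s¹.
The numbers (kJ/mol): P 1907, N 2856, S 2252, Be 1757.
Hence IE_2: Be < P < S < N.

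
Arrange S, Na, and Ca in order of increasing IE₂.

Consider each +1 ion: S⁺ still has 5 valence electrons; Na⁺ is the bare [Ne] core; Ca⁺ still has 1 valence electron.
Pulling an electron out of a noble-gas core costs far more than removing a remaining valence electron, so Na sits at the high end of IE_2.
Valence configurations: S⁺ [Ne]3s²3p³, Ca⁺ [Ar]4s¹.
Tabulated IE_2 (kJ/mol): S 2252, Na 4562, Ca 1145.
Putting it together, IE_2: Ca < S < Na.

Ca < S < Na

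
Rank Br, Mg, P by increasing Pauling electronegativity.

Atoms toward the upper right of the periodic table pull bonding electrons most strongly.
Neither a single period nor a single group — weigh both effects.
P > Mg: P lies to the right of Mg in period 3, so the across-period effect alone puts P higher.
Br > P: the two effects oppose for this pair; the across-period effect wins (2.96 vs 2.19).
Tabulated electronegativity (Pauling): Mg 1.31, P 2.19, Br 2.96.
So from lowest to highest: Mg < P < Br.

Mg < P < Br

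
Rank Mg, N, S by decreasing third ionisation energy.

Mg, N, S

The third ionization energy removes an electron from the +2 ion. For each element: Mg²⁺ is the bare [Ne] core; N²⁺ still has 3 valence electrons; S²⁺ still has 4 valence electrons.
Core electrons are held far more tightly than valence electrons, so Mg tops the IE_3 order.
Valence configurations: N²⁺ [He]2s²2p¹, S²⁺ [Ne]3s²3p².
Tabulated IE_3 (kJ/mol): Mg 7733, N 4578, S 3357.
Overall IE_3 order: S < N < Mg.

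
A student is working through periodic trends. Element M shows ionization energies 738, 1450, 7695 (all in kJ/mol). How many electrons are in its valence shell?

2

Look for the largest jump between consecutive ionization energies: IE3/IE2 ≈ 5.3, far larger than any earlier ratio.
That jump marks the point where a core electron is being removed. So the atom has 2 valence electrons.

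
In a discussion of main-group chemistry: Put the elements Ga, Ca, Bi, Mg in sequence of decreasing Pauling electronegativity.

Bi > Ga > Mg > Ca

Mg is in period 3, group 2; Ca is in period 4, group 2; Ga is in period 4, group 13; Bi is in period 6, group 15.
Atoms toward the upper right of the periodic table pull bonding electrons most strongly.
Here both period and group differ, so the two effects have to be weighed against each other.
Mg > Ca: Mg sits above Ca in group 2, so the down-group effect alone puts Mg higher.
Ga > Mg: period and group pull opposite ways; the across-period shift dominates (1.81 vs 1.31).
Bi > Ga: period and group pull opposite ways; the across-period shift dominates (2.02 vs 1.81).
Approximate values (Pauling): Mg 1.31, Ca 1.00, Ga 1.81, Bi 2.02.
So from highest to lowest: Bi > Ga > Mg > Ca.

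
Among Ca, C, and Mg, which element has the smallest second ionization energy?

Ca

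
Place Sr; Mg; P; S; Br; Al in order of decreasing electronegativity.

Br, S, P, Al, Mg, Sr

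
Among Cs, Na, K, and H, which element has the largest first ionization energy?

H

H is in period 1, group 1; Na is in period 3, group 1; K is in period 4, group 1; Cs is in period 6, group 1.
IE₁ increases left→right with effective nuclear charge and decreases top→bottom as the valence shell moves farther out.
All are in group 1, so first ionization energy increases up the group.
The largest first ionization energy among these belongs to H.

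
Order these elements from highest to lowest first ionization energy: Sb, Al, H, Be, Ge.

H > Be > Sb > Ge > Al

H is in period 1, group 1; Be is in period 2, group 2; Al is in period 3, group 13; Ge is in period 4, group 14; Sb is in period 5, group 15.
IE₁ increases left→right with effective nuclear charge and decreases top→bottom as the valence shell moves farther out.
A diagonal step moves right (one effect) and down (the opposite effect) at once.
Ge > Al: the two effects oppose for this pair; the across-period effect wins (762 vs 578 kJ/mol).
Sb > Ge: period and group pull opposite ways; the across-period shift dominates (831 vs 762 kJ/mol).
Be > Sb: the two effects oppose for this pair; the down-group effect wins (900 vs 831 kJ/mol).
H > Be: the two effects oppose for this pair; the down-group effect wins (1312 vs 900 kJ/mol).
Tabulated first ionization energy (kJ/mol): H 1312, Be 900, Al 578, Ge 762, Sb 831.
So from highest to lowest: H > Be > Sb > Ge > Al.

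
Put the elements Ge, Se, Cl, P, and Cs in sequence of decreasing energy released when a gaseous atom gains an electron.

EA tends to increase across a period and decrease down a group, though the pattern is less regular than for IE or radius.
Neither a single period nor a single group — weigh both effects.
P > Cs: relative to Cs, both the across-period and down-group shifts push P's electron affinity up.
Ge > P: this pair runs against the simple trend — see the exception note.
Se > Ge: both are in period 4; the period trend gives Se the larger value.
Cl > Se: both effects reinforce here, so Cl is clearly the higher of the two.
Note the exception: Ge has a higher electron affinity than P, contrary to the simple trend — adding an electron to P's half-filled np³ subshell costs electron-pairing energy.
Tabulated electron affinity (kJ/mol): P 72, Cl 349, Ge 119, Se 195, Cs 46.
So from highest to lowest: Cl > Se > Ge > P > Cs.

Cl > Se > Ge > P > Cs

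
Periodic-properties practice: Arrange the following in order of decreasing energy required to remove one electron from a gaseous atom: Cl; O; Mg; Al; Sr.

O is in period 2, group 16; Mg is in period 3, group 2; Al is in period 3, group 13; Cl is in period 3, group 17; Sr is in period 5, group 2.
Removing the outermost electron gets harder across a period and easier down a group.
These span different periods and groups, so the two trends combine.
Al > Sr: relative to Sr, both the across-period and down-group shifts push Al's first ionization energy up.
Mg > Al: this pair runs against the simple trend — see the exception note.
Cl > Mg: Cl lies to the right of Mg in period 3, so the across-period effect alone puts Cl higher.
O > Cl: the two effects oppose for this pair; the down-group effect wins (1314 vs 1251 kJ/mol).
Note the exception: Mg has a higher first ionization energy than Al, contrary to the simple trend — Al's single 3p electron is easier to remove than one from Mg's filled 3s².
Approximate values (kJ/mol): O 1314, Mg 738, Al 578, Cl 1251, Sr 550.
So from highest to lowest: O > Cl > Mg > Al > Sr.

O > Cl > Mg > Al > Sr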